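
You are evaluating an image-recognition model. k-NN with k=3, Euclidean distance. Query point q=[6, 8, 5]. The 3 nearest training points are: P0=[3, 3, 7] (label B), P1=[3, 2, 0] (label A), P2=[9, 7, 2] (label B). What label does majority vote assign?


d(q,P0) = 6.1644  (label B)
d(q,P1) = 8.3666  (label A)
d(q,P2) = 4.3589  (label B)
Votes: A=1, B=2
Majority → B

B


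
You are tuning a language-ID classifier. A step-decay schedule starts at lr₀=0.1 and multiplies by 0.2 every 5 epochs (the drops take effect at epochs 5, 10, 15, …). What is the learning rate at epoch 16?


n_drops = ⌊16/5⌋ = 3
lr = 0.1·0.2^3 = 0.1·0.008 = 0.0008

0.0008


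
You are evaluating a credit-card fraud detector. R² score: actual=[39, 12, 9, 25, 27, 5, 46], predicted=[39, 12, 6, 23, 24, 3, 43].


ȳ = 23.2857
SS_res = Σ(y-ŷ)² = 35
SS_tot = Σ(y-ȳ)² = 1445.43
R² = 1 - SS_res/SS_tot = 1 - 0.0242 = 0.9758

0.9758


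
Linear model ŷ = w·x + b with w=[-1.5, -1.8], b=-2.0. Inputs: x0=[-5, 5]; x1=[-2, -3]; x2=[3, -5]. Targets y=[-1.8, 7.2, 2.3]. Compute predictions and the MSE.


ŷ0 = (-1.5)·(-5) + (-1.8)·(5) - 2.0 = -3.5
ŷ1 = (-1.5)·(-2) + (-1.8)·(-3) - 2.0 = 6.4
ŷ2 = (-1.5)·(3) + (-1.8)·(-5) - 2.0 = 2.5
errors² = [2.89, 0.64, 0.04]
MSE = 3.5700/3 = 1.19

1.19


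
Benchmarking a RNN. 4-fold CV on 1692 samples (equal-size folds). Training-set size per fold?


Fold size = 1692/4 = 423
Training per fold = 1692 - 423 = 1269

1269


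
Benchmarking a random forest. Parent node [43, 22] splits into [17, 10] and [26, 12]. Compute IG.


Parent = [43, 22], H_parent = 0.9233
H_left = 0.951 (n=27), H_right = 0.8997 (n=38)
H_children = (27/65)·0.951 + (38/65)·0.8997 = 0.921
IG = 0.9233 - 0.921 = 0.0023

0.0023


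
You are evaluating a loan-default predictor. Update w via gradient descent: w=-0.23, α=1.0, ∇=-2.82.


w_new = w - α·∇
= -0.23 - 1.0·-2.82
= -0.23 + 2.82
= 2.59

2.59


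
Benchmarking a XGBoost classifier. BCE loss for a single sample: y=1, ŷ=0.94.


BCE = -[y·ln(p) + (1-y)·ln(1-p)]
= -1·ln(0.94) - 0
= -ln(0.94) = 0.0619

0.0619


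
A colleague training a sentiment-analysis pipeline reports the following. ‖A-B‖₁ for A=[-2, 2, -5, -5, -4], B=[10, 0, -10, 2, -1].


d = |-2-10| + |2-0| + |-5+ 10| + |-5-2| + |-4+ 1|
  = 12 + 2 + 5 + 7 + 3
  = 29

29


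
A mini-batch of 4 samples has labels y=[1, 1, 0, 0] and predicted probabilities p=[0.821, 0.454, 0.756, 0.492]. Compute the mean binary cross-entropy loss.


L[0] = -ln(0.821) = 0.1972
L[1] = -ln(0.454) = 0.7897
L[2] = -ln(1-0.756) = -ln(0.244) = 1.4106
L[3] = -ln(1-0.492) = -ln(0.508) = 0.6773
mean = (0.1972 + 0.7897 + 1.4106 + 0.6773)/4 = 0.7687

0.7687


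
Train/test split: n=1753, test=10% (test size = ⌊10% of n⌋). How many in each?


Test = ⌊1753·10/100⌋ = 175
Train = 1753 - 175 = 1578

Train: 1578, Test: 175


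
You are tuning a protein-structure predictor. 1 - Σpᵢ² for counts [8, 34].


Probabilities: [8/42, 34/42] ≈ [0.1905, 0.8095]
Σpᵢ² = (64 + 1156)/42² = 1220/1764
Gini = 1 - Σpᵢ² = 1 - 1220/1764 = 0.3084

0.3084


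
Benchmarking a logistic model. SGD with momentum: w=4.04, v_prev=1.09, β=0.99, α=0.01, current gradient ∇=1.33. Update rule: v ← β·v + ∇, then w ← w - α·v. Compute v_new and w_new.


v_new = 0.99·1.09 + 1.33 = 1.0791 + 1.33 = 2.4091
w_new = 4.04 - 0.01·2.4091 = 4.04 - 0.024091 = 4.015909

v_new=2.4091, w_new=4.015909


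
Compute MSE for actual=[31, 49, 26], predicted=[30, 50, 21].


Squared errors: (31-30)²=1, (49-50)²=1, (26-21)²=25
Sum = 27
MSE = 27/3 = 9

9


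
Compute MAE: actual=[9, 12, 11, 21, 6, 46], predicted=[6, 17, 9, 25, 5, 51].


Absolute errors: |9-6|=3, |12-17|=5, |11-9|=2, |21-25|=4, |6-5|=1, |46-51|=5
Sum = 20
MAE = 20/6 = 10/3

10/3


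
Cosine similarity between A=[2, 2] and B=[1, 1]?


A·B = 2·1 + 2·1 = 4
‖A‖ = √8 = 2.8284, ‖B‖ = √2 = 1.4142
cos = 4/(√8·√2) = 4/√16 = 1.0

1.0


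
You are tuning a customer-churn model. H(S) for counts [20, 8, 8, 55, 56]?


Probabilities: [20/147, 8/147, 8/147, 55/147, 56/147] ≈ [0.1361, 0.0544, 0.0544, 0.3741, 0.381]
H = -((20/147)·log₂(20/147) + (8/147)·log₂(8/147) + (8/147)·log₂(8/147) + (55/147)·log₂(55/147) + (56/147)·log₂(56/147))
  = 1.9097 bits

1.9097 bits


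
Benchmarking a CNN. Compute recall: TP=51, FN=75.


Recall = TP/(TP+FN)
= 51/(51+75)
= 51/126 = 40.48%

40.48%


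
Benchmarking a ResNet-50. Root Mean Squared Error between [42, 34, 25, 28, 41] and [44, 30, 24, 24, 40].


MSE = 38/5 = 7.6
RMSE = √(38/5) = 2.7568

2.7568


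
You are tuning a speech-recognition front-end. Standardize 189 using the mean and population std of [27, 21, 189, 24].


μ = 65.25, σ = 71.4786
z = (189 - 65.25)/71.4786 = 1.7313

1.7313


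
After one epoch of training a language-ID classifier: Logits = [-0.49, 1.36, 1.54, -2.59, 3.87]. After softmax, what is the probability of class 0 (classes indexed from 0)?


Exponentials: e^-0.49=0.6126, e^1.36=3.8962, e^1.54=4.6646, e^-2.59=0.075, e^3.87=47.9424
Sum = 57.1908
Softmax = [0.0107, 0.0681, 0.0816, 0.0013, 0.8383]
p[0] = 0.6126/57.1908 = 0.0107

0.0107


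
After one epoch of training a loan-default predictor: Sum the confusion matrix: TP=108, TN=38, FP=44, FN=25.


Total = TP + TN + FP + FN
= 108 + 38 + 44 + 25
= 215
(Predicted positive: 152, predicted negative: 63)

215


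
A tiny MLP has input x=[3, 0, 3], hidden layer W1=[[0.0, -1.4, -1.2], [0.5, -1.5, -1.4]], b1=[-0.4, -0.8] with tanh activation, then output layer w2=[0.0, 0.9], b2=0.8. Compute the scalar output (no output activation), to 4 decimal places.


z1[0] = (0.0)·(3) + (-1.4)·(0) + (-1.2)·(3) - 0.4 = -4.0
z1[1] = (0.5)·(3) + (-1.5)·(0) + (-1.4)·(3) - 0.8 = -3.5
h = tanh(z1) = [-0.9993, -0.9982]
output = (0.0)·(-0.9993) + (0.9)·(-0.9982) + 0.8 = -0.0984

-0.0984


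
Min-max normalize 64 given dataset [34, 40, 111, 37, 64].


min=34, max=111
(64-34)/(111-34) = 30/77 = 0.3896

0.3896


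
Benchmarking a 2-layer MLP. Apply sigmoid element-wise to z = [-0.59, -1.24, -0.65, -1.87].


σ(-0.59) = 1/(1+e^0.59) = 0.3566
σ(-1.24) = 1/(1+e^1.24) = 0.2244
σ(-0.65) = 1/(1+e^0.65) = 0.343
σ(-1.87) = 1/(1+e^1.87) = 0.1335
result = [0.3566, 0.2244, 0.343, 0.1335]

[0.3566, 0.2244, 0.343, 0.1335]


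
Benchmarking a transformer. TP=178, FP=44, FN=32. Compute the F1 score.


Precision = 178/222 = 0.8018
Recall = 178/210 = 0.8476
F1 = 2·P·R/(P+R) = 2·TP/(2·TP+FP+FN) = 356/(356+44+32) = 356/432 = 0.8241

0.8241


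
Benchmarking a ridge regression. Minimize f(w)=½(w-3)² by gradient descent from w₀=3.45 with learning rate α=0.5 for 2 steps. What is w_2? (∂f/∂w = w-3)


step 1: grad = 3.45-3 = 0.45; w = 3.45 - 0.5·(0.45) = 3.225
step 2: grad = 3.225-3 = 0.225; w = 3.225 - 0.5·(0.225) = 3.1125

3.1125


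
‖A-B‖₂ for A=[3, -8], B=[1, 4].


d = √((3-1)² + (-8-4)²)
  = √(4 + 144)
  = √148 = 12.1655

12.1655


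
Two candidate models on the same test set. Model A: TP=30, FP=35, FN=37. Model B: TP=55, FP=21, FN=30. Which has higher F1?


Model A: P=30/65=0.4615, R=30/67=0.4478, F1=2PR/(P+R)=2TP/(2TP+FP+FN)=60/132=0.4545
Model B: P=55/76=0.7237, R=55/85=0.6471, F1=2PR/(P+R)=2TP/(2TP+FP+FN)=110/161=0.6832
0.4545 < 0.6832 → Model B

Model B


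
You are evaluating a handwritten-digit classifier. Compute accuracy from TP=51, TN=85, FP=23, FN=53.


Accuracy = (TP+TN)/(TP+TN+FP+FN)
= (51+85)/(212)
= 136/212 = 64.15%

64.15%


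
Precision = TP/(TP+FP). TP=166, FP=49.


Precision = TP/(TP+FP)
= 166/(166+49)
= 166/215 = 77.21%

77.21%


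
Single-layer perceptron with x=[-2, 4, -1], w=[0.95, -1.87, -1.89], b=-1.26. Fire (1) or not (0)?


z = (-2)·(0.95) + (4)·(-1.87) + (-1)·(-1.89) - 1.26
  = -8.75
step(z) = 0 (z<0)

0


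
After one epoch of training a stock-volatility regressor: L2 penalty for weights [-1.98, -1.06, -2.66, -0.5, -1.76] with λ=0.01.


‖w‖₂² = (-1.98)² + (-1.06)² + (-2.66)² + (-0.5)² + (-1.76)²
     = 3.9204 + 1.1236 + 7.0756 + 0.25 + 3.0976
     = 15.4672
λ·‖w‖₂² = 0.01·15.4672 = 0.154672

0.154672


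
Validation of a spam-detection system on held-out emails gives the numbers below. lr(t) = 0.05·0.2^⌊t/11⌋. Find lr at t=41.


n_drops = ⌊41/11⌋ = 3
lr = 0.05·0.2^3 = 0.05·0.008 = 0.0004

0.0004


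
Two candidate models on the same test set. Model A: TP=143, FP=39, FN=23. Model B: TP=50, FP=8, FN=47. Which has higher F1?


Model A: P=143/182=0.7857, R=143/166=0.8614, F1=2PR/(P+R)=2TP/(2TP+FP+FN)=286/348=0.8218
Model B: P=50/58=0.8621, R=50/97=0.5155, F1=2PR/(P+R)=2TP/(2TP+FP+FN)=100/155=0.6452
0.8218 > 0.6452 → Model A

Model A


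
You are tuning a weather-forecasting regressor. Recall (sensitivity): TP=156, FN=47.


Recall = TP/(TP+FN)
= 156/(156+47)
= 156/203 = 76.85%

76.85%


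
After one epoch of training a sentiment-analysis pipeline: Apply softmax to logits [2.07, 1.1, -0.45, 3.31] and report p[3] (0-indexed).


Exponentials: e^2.07=7.9248, e^1.1=3.0042, e^-0.45=0.6376, e^3.31=27.3851
Sum = 38.9517
Softmax = [0.2035, 0.0771, 0.0164, 0.7031]
p[3] = 27.3851/38.9517 = 0.7031

0.7031


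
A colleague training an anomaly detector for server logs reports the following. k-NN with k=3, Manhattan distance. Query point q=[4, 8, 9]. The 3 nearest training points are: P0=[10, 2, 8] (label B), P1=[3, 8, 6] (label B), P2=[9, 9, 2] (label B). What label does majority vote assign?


d(q,P0) = 13  (label B)
d(q,P1) = 4  (label B)
d(q,P2) = 13  (label B)
Votes: A=0, B=3
Majority → B

B


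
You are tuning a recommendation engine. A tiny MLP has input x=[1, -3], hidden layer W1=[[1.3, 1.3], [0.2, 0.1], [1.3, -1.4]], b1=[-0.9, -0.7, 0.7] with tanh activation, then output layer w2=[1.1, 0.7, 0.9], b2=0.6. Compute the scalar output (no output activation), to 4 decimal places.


z1[0] = (1.3)·(1) + (1.3)·(-3) - 0.9 = -3.5
z1[1] = (0.2)·(1) + (0.1)·(-3) - 0.7 = -0.8
z1[2] = (1.3)·(1) + (-1.4)·(-3) + 0.7 = 6.2
h = tanh(z1) = [-0.9982, -0.664, 1.0]
output = (1.1)·(-0.9982) + (0.7)·(-0.664) + (0.9)·(1.0) + 0.6 = -0.0628

-0.0628


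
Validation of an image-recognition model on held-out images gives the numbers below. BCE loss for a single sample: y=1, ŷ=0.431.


BCE = -[y·ln(p) + (1-y)·ln(1-p)]
= -1·ln(0.431) - 0
= -ln(0.431) = 0.8416

0.8416


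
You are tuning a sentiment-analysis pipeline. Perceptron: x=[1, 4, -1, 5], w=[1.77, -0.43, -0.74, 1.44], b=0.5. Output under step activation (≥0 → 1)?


z = (1)·(1.77) + (4)·(-0.43) + (-1)·(-0.74) + (5)·(1.44) + 0.5
  = 8.49
step(z) = 1 (z≥0)

1


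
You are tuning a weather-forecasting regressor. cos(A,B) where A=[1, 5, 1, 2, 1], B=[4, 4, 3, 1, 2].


A·B = 1·4 + 5·4 + 1·3 + 2·1 + 1·2 = 31
‖A‖ = √32 = 5.6569, ‖B‖ = √46 = 6.7823
cos = 31/(√32·√46) = 31/√1472 = 0.808

0.808


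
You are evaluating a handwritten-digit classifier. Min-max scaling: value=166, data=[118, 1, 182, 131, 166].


min=1, max=182
(166-1)/(182-1) = 165/181 = 0.9116

0.9116


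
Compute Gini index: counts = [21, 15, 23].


Probabilities: [21/59, 15/59, 23/59] ≈ [0.3559, 0.2542, 0.3898]
Σpᵢ² = (441 + 225 + 529)/59² = 1195/3481
Gini = 1 - Σpᵢ² = 1 - 1195/3481 = 0.6567

0.6567


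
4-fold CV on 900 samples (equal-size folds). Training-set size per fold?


Fold size = 900/4 = 225
Training per fold = 900 - 225 = 675

675


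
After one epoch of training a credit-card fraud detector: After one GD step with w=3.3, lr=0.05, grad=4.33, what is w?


w_new = w - α·∇
= 3.3 - 0.05·4.33
= 3.3 - 0.2165
= 3.0835

3.0835


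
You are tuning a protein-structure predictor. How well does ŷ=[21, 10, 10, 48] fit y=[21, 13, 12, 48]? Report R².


ȳ = 23.5
SS_res = Σ(y-ŷ)² = 13
SS_tot = Σ(y-ȳ)² = 849
R² = 1 - SS_res/SS_tot = 1 - 0.0153 = 0.9847

0.9847


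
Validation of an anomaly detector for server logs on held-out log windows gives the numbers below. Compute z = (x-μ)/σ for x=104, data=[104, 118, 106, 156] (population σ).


μ = 121, σ = 20.9045
z = (104 - 121)/20.9045 = -0.8132

-0.8132


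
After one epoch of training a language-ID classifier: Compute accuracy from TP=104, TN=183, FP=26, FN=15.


Accuracy = (TP+TN)/(TP+TN+FP+FN)
= (104+183)/(328)
= 287/328 = 87.5%

87.5%


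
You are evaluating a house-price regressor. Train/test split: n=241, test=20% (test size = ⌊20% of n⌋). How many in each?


Test = ⌊241·20/100⌋ = 48
Train = 241 - 48 = 193

Train: 193, Test: 48


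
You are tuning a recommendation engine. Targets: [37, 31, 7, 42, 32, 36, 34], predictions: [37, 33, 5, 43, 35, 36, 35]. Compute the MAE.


Absolute errors: |37-37|=0, |31-33|=2, |7-5|=2, |42-43|=1, |32-35|=3, |36-36|=0, |34-35|=1
Sum = 9
MAE = 9/7 = 9/7

9/7


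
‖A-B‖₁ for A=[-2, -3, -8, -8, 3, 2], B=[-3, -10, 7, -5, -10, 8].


d = |-2+ 3| + |-3+ 10| + |-8-7| + |-8+ 5| + |3+ 10| + |2-8|
  = 1 + 7 + 15 + 3 + 13 + 6
  = 45

45


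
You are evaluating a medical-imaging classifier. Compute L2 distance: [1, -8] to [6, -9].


d = √((1-6)² + (-8+ 9)²)
  = √(25 + 1)
  = √26 = 5.099

5.099


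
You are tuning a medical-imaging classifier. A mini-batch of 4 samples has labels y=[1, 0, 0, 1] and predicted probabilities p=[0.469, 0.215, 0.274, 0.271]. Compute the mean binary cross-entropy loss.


L[0] = -ln(0.469) = 0.7572
L[1] = -ln(1-0.215) = -ln(0.785) = 0.2421
L[2] = -ln(1-0.274) = -ln(0.726) = 0.3202
L[3] = -ln(0.271) = 1.3056
mean = (0.7572 + 0.2421 + 0.3202 + 1.3056)/4 = 0.6563

0.6563


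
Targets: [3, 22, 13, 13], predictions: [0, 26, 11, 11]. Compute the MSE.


Squared errors: (3-0)²=9, (22-26)²=16, (13-11)²=4, (13-11)²=4
Sum = 33
MSE = 33/4 = 33/4

33/4


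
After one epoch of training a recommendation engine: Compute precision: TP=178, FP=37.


Precision = TP/(TP+FP)
= 178/(178+37)
= 178/215 = 82.79%

82.79%


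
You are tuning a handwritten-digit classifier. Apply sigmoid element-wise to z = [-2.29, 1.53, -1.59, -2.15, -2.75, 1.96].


σ(-2.29) = 1/(1+e^2.29) = 0.092
σ(1.53) = 1/(1+e^-1.53) = 0.822
σ(-1.59) = 1/(1+e^1.59) = 0.1694
σ(-2.15) = 1/(1+e^2.15) = 0.1043
σ(-2.75) = 1/(1+e^2.75) = 0.0601
σ(1.96) = 1/(1+e^-1.96) = 0.8765
result = [0.092, 0.822, 0.1694, 0.1043, 0.0601, 0.8765]

[0.092, 0.822, 0.1694, 0.1043, 0.0601, 0.8765]


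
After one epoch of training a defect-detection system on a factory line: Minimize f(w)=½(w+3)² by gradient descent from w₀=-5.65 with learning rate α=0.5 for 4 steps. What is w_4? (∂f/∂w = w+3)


step 1: grad = -5.65+3 = -2.65; w = -5.65 - 0.5·(-2.65) = -4.325
step 2: grad = -4.325+3 = -1.325; w = -4.325 - 0.5·(-1.325) = -3.6625
step 3: grad = -3.6625+3 = -0.6625; w = -3.6625 - 0.5·(-0.6625) = -3.33125
step 4: grad = -3.33125+3 = -0.33125; w = -3.33125 - 0.5·(-0.33125) = -3.165625

-3.165625


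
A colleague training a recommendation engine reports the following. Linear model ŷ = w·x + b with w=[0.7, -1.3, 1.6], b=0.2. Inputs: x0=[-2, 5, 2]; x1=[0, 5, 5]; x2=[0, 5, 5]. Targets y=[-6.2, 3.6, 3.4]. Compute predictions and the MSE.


ŷ0 = (0.7)·(-2) + (-1.3)·(5) + (1.6)·(2) + 0.2 = -4.5
ŷ1 = (0.7)·(0) + (-1.3)·(5) + (1.6)·(5) + 0.2 = 1.7
ŷ2 = (0.7)·(0) + (-1.3)·(5) + (1.6)·(5) + 0.2 = 1.7
errors² = [2.89, 3.61, 2.89]
MSE = 9.3900/3 = 3.13

3.13


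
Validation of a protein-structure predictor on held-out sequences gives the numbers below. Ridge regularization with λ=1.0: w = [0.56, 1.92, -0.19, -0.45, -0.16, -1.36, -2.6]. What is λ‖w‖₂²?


‖w‖₂² = (0.56)² + (1.92)² + (-0.19)² + (-0.45)² + (-0.16)² + (-1.36)² + (-2.6)²
     = 0.3136 + 3.6864 + 0.0361 + 0.2025 + 0.0256 + 1.8496 + 6.76
     = 12.8738
λ·‖w‖₂² = 1.0·12.8738 = 12.8738

12.8738


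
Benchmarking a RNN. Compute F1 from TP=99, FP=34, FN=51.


Precision = 99/133 = 0.7444
Recall = 99/150 = 0.66
F1 = 2·P·R/(P+R) = 2·TP/(2·TP+FP+FN) = 198/(198+34+51) = 198/283 = 0.6996

0.6996


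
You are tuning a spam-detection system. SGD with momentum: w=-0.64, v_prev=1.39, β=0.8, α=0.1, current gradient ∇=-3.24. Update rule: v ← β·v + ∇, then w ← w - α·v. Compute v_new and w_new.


v_new = 0.8·1.39 - 3.24 = 1.112 - 3.24 = -2.128
w_new = -0.64 - 0.1·-2.128 = -0.64 + 0.2128 = -0.4272

v_new=-2.128, w_new=-0.4272


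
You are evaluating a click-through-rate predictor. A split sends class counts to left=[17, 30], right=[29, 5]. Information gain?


Parent = [46, 35], H_parent = 0.9867
H_left = 0.9441 (n=47), H_right = 0.6024 (n=34)
H_children = (47/81)·0.9441 + (34/81)·0.6024 = 0.8007
IG = 0.9867 - 0.8007 = 0.186

0.186


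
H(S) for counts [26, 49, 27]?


Probabilities: [26/102, 49/102, 27/102] ≈ [0.2549, 0.4804, 0.2647]
H = -((26/102)·log₂(26/102) + (49/102)·log₂(49/102) + (27/102)·log₂(27/102))
  = 1.5184 bits

1.5184 bits


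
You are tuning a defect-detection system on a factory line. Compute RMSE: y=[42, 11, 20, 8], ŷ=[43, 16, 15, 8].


MSE = 51/4 = 12.75
RMSE = √(51/4) = 3.5707

3.5707


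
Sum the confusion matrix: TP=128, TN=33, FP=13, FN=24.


Total = TP + TN + FP + FN
= 128 + 33 + 13 + 24
= 198
(Predicted positive: 141, predicted negative: 57)

198


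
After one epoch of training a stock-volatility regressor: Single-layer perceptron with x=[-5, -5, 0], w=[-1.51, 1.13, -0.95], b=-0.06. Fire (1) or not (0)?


z = (-5)·(-1.51) + (-5)·(1.13) + (0)·(-0.95) - 0.06
  = 1.84
step(z) = 1 (z≥0)

1


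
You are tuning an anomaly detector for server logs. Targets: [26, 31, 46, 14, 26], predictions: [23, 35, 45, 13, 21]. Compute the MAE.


Absolute errors: |26-23|=3, |31-35|=4, |46-45|=1, |14-13|=1, |26-21|=5
Sum = 14
MAE = 14/5 = 14/5

14/5


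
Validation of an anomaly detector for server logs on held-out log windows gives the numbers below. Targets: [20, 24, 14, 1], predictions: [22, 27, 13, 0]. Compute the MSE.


Squared errors: (20-22)²=4, (24-27)²=9, (14-13)²=1, (1-0)²=1
Sum = 15
MSE = 15/4 = 15/4

15/4


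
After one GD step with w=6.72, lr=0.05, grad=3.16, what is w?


w_new = w - α·∇
= 6.72 - 0.05·3.16
= 6.72 - 0.158
= 6.562

6.562


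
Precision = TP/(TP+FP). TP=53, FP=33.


Precision = TP/(TP+FP)
= 53/(53+33)
= 53/86 = 61.63%

61.63%


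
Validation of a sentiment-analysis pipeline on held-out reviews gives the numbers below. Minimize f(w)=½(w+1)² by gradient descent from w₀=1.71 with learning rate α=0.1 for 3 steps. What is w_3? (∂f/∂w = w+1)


step 1: grad = 1.71+1 = 2.71; w = 1.71 - 0.1·(2.71) = 1.439
step 2: grad = 1.439+1 = 2.439; w = 1.439 - 0.1·(2.439) = 1.1951
step 3: grad = 1.1951+1 = 2.1951; w = 1.1951 - 0.1·(2.1951) = 0.97559

0.97559


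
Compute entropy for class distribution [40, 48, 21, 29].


Probabilities: [40/138, 48/138, 21/138, 29/138] ≈ [0.2899, 0.3478, 0.1522, 0.2101]
H = -((40/138)·log₂(40/138) + (48/138)·log₂(48/138) + (21/138)·log₂(21/138) + (29/138)·log₂(29/138))
  = 1.9341 bits

1.9341 bits


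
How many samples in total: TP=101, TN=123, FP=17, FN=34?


Total = TP + TN + FP + FN
= 101 + 123 + 17 + 34
= 275
(Predicted positive: 118, predicted negative: 157)

275


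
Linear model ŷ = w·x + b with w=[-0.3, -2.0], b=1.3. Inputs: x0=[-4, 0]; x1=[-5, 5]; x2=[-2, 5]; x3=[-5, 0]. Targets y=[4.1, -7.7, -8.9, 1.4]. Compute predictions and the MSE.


ŷ0 = (-0.3)·(-4) + (-2.0)·(0) + 1.3 = 2.5
ŷ1 = (-0.3)·(-5) + (-2.0)·(5) + 1.3 = -7.2
ŷ2 = (-0.3)·(-2) + (-2.0)·(5) + 1.3 = -8.1
ŷ3 = (-0.3)·(-5) + (-2.0)·(0) + 1.3 = 2.8
errors² = [2.56, 0.25, 0.64, 1.96]
MSE = 5.4100/4 = 1.3525

1.3525


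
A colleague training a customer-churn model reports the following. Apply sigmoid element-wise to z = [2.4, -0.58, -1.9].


σ(2.4) = 1/(1+e^-2.4) = 0.9168
σ(-0.58) = 1/(1+e^0.58) = 0.3589
σ(-1.9) = 1/(1+e^1.9) = 0.1301
result = [0.9168, 0.3589, 0.1301]

[0.9168, 0.3589, 0.1301]


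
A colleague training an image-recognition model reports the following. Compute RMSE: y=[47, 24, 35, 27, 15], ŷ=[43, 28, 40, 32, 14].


MSE = 83/5 = 16.6
RMSE = √(83/5) = 4.0743

4.0743


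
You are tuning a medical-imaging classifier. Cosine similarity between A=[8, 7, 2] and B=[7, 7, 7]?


A·B = 8·7 + 7·7 + 2·7 = 119
‖A‖ = √117 = 10.8167, ‖B‖ = √147 = 12.1244
cos = 119/(√117·√147) = 119/√17199 = 0.9074

0.9074


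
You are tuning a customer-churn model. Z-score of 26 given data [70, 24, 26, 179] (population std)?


μ = 74.75, σ = 62.934
z = (26 - 74.75)/62.934 = -0.7746

-0.7746


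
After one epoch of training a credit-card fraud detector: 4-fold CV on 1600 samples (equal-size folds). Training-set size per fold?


Fold size = 1600/4 = 400
Training per fold = 1600 - 400 = 1200

1200


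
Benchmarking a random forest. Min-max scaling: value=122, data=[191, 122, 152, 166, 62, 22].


min=22, max=191
(122-22)/(191-22) = 100/169 = 0.5917

0.5917


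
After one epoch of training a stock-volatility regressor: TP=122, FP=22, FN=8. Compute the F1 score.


Precision = 122/144 = 0.8472
Recall = 122/130 = 0.9385
F1 = 2·P·R/(P+R) = 2·TP/(2·TP+FP+FN) = 244/(244+22+8) = 244/274 = 0.8905

0.8905


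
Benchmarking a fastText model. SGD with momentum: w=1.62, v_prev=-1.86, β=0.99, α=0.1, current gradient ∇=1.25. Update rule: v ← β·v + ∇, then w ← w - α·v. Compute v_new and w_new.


v_new = 0.99·-1.86 + 1.25 = -1.8414 + 1.25 = -0.5914
w_new = 1.62 - 0.1·-0.5914 = 1.62 + 0.05914 = 1.67914

v_new=-0.5914, w_new=1.67914


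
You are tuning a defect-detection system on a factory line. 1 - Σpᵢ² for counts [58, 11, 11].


Probabilities: [58/80, 11/80, 11/80] ≈ [0.725, 0.1375, 0.1375]
Σpᵢ² = (3364 + 121 + 121)/80² = 3606/6400
Gini = 1 - Σpᵢ² = 1 - 3606/6400 = 0.4366

0.4366


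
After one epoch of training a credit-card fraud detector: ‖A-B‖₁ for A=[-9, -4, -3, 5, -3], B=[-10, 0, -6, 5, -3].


d = |-9+ 10| + |-4-0| + |-3+ 6| + |5-5| + |-3+ 3|
  = 1 + 4 + 3 + 0 + 0
  = 8

8


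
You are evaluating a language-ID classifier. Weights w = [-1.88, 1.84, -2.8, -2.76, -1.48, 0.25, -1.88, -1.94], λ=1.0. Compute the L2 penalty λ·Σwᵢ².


‖w‖₂² = (-1.88)² + (1.84)² + (-2.8)² + (-2.76)² + (-1.48)² + (0.25)² + (-1.88)² + (-1.94)²
     = 3.5344 + 3.3856 + 7.84 + 7.6176 + 2.1904 + 0.0625 + 3.5344 + 3.7636
     = 31.9285
λ·‖w‖₂² = 1.0·31.9285 = 31.9285

31.9285


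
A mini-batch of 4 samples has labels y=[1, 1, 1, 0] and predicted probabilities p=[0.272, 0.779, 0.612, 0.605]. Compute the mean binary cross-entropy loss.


L[0] = -ln(0.272) = 1.302
L[1] = -ln(0.779) = 0.2497
L[2] = -ln(0.612) = 0.491
L[3] = -ln(1-0.605) = -ln(0.395) = 0.9289
mean = (1.302 + 0.2497 + 0.491 + 0.9289)/4 = 0.7429

0.7429


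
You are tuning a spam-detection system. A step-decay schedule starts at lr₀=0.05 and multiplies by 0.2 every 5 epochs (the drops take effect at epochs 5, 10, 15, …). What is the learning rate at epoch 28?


n_drops = ⌊28/5⌋ = 5
lr = 0.05·0.2^5 = 0.05·0.00032 = 0.000016

0.000016


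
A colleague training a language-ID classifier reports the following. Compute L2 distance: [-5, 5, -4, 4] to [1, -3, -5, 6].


d = √((-5-1)² + (5+ 3)² + (-4+ 5)² + (4-6)²)
  = √(36 + 64 + 1 + 4)
  = √105 = 10.247

10.247


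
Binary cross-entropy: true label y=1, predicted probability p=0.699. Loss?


BCE = -[y·ln(p) + (1-y)·ln(1-p)]
= -1·ln(0.699) - 0
= -ln(0.699) = 0.3581

0.3581


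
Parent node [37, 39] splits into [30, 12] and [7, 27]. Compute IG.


Parent = [37, 39], H_parent = 0.9995
H_left = 0.8631 (n=42), H_right = 0.7335 (n=34)
H_children = (42/76)·0.8631 + (34/76)·0.7335 = 0.8051
IG = 0.9995 - 0.8051 = 0.1944

0.1944


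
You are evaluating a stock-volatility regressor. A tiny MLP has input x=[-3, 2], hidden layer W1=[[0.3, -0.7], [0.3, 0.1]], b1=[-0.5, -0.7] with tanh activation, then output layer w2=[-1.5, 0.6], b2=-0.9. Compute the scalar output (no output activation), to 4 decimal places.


z1[0] = (0.3)·(-3) + (-0.7)·(2) - 0.5 = -2.8
z1[1] = (0.3)·(-3) + (0.1)·(2) - 0.7 = -1.4
h = tanh(z1) = [-0.9926, -0.8854]
output = (-1.5)·(-0.9926) + (0.6)·(-0.8854) - 0.9 = 0.0577

0.0577


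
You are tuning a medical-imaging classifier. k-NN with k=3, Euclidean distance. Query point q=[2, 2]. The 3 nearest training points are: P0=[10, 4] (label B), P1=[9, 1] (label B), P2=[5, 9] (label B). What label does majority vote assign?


d(q,P0) = 8.2462  (label B)
d(q,P1) = 7.0711  (label B)
d(q,P2) = 7.6158  (label B)
Votes: A=0, B=3
Majority → B

B


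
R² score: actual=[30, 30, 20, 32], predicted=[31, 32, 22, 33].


ȳ = 28
SS_res = Σ(y-ŷ)² = 10
SS_tot = Σ(y-ȳ)² = 88
R² = 1 - SS_res/SS_tot = 1 - 0.1136 = 0.8864

0.8864


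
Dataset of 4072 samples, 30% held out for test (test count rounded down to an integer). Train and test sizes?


Test = ⌊4072·30/100⌋ = 1221
Train = 4072 - 1221 = 2851

Train: 2851, Test: 1221


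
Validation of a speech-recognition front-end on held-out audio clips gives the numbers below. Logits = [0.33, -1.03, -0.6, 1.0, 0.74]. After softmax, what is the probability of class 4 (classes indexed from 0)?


Exponentials: e^0.33=1.391, e^-1.03=0.357, e^-0.6=0.5488, e^1.0=2.7183, e^0.74=2.0959
Sum = 7.111
Softmax = [0.1956, 0.0502, 0.0772, 0.3823, 0.2947]
p[4] = 2.0959/7.111 = 0.2947

0.2947


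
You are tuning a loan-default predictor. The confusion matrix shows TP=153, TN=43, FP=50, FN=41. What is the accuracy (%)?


Accuracy = (TP+TN)/(TP+TN+FP+FN)
= (153+43)/(287)
= 196/287 = 68.29%

68.29%


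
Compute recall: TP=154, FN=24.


Recall = TP/(TP+FN)
= 154/(154+24)
= 154/178 = 86.52%

86.52%


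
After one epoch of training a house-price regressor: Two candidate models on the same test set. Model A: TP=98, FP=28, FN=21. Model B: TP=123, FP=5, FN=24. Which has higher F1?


Model A: P=98/126=0.7778, R=98/119=0.8235, F1=2PR/(P+R)=2TP/(2TP+FP+FN)=196/245=0.8
Model B: P=123/128=0.9609, R=123/147=0.8367, F1=2PR/(P+R)=2TP/(2TP+FP+FN)=246/275=0.8945
0.8 < 0.8945 → Model B

Model B


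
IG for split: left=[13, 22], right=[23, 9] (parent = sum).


Parent = [36, 31], H_parent = 0.996
H_left = 0.9518 (n=35), H_right = 0.8571 (n=32)
H_children = (35/67)·0.9518 + (32/67)·0.8571 = 0.9066
IG = 0.996 - 0.9066 = 0.0894

0.0894


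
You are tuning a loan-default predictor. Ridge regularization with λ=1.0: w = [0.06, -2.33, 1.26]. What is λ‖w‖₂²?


‖w‖₂² = (0.06)² + (-2.33)² + (1.26)²
     = 0.0036 + 5.4289 + 1.5876
     = 7.0201
λ·‖w‖₂² = 1.0·7.0201 = 7.0201

7.0201


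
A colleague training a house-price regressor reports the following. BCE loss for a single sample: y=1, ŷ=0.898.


BCE = -[y·ln(p) + (1-y)·ln(1-p)]
= -1·ln(0.898) - 0
= -ln(0.898) = 0.1076

0.1076


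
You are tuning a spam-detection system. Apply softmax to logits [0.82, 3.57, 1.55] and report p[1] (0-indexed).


Exponentials: e^0.82=2.2705, e^3.57=35.5166, e^1.55=4.7115
Sum = 42.4986
Softmax = [0.0534, 0.8357, 0.1109]
p[1] = 35.5166/42.4986 = 0.8357

0.8357


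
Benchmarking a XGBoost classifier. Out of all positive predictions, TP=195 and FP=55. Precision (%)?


Precision = TP/(TP+FP)
= 195/(195+55)
= 195/250 = 78.0%

78.0%


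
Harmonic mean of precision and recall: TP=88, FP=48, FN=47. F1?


Precision = 88/136 = 0.6471
Recall = 88/135 = 0.6519
F1 = 2·P·R/(P+R) = 2·TP/(2·TP+FP+FN) = 176/(176+48+47) = 176/271 = 0.6494

0.6494


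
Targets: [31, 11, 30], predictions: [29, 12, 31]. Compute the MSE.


Squared errors: (31-29)²=4, (11-12)²=1, (30-31)²=1
Sum = 6
MSE = 6/3 = 2

2


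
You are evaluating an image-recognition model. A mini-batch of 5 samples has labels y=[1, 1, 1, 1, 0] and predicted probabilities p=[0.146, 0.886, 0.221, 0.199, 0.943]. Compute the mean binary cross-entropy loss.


L[0] = -ln(0.146) = 1.9241
L[1] = -ln(0.886) = 0.121
L[2] = -ln(0.221) = 1.5096
L[3] = -ln(0.199) = 1.6145
L[4] = -ln(1-0.943) = -ln(0.057) = 2.8647
mean = (1.9241 + 0.121 + 1.5096 + 1.6145 + 2.8647)/5 = 1.6068

1.6068


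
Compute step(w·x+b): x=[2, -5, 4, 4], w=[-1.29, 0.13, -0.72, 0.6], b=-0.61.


z = (2)·(-1.29) + (-5)·(0.13) + (4)·(-0.72) + (4)·(0.6) - 0.61
  = -4.32
step(z) = 0 (z<0)

0


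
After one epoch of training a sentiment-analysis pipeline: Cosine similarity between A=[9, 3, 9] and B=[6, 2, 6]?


A·B = 9·6 + 3·2 + 9·6 = 114
‖A‖ = √171 = 13.0767, ‖B‖ = √76 = 8.7178
cos = 114/(√171·√76) = 114/√12996 = 1.0

1.0


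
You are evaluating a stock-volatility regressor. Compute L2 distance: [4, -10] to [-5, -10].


d = √((4+ 5)² + (-10+ 10)²)
  = √(81 + 0)
  = √81 = 9.0

9.0


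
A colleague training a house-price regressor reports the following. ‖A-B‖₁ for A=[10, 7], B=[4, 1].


d = |10-4| + |7-1|
  = 6 + 6
  = 12

12


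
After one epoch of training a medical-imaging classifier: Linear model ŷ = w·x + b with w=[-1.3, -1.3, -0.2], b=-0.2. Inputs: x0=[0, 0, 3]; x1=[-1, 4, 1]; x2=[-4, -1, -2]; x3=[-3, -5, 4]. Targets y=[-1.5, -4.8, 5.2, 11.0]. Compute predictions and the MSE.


ŷ0 = (-1.3)·(0) + (-1.3)·(0) + (-0.2)·(3) - 0.2 = -0.8
ŷ1 = (-1.3)·(-1) + (-1.3)·(4) + (-0.2)·(1) - 0.2 = -4.3
ŷ2 = (-1.3)·(-4) + (-1.3)·(-1) + (-0.2)·(-2) - 0.2 = 6.7
ŷ3 = (-1.3)·(-3) + (-1.3)·(-5) + (-0.2)·(4) - 0.2 = 9.4
errors² = [0.49, 0.25, 2.25, 2.56]
MSE = 5.5500/4 = 1.3875

1.3875


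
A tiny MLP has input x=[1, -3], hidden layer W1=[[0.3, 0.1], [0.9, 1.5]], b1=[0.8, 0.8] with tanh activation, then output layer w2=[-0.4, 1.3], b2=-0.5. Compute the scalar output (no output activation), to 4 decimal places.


z1[0] = (0.3)·(1) + (0.1)·(-3) + 0.8 = 0.8
z1[1] = (0.9)·(1) + (1.5)·(-3) + 0.8 = -2.8
h = tanh(z1) = [0.664, -0.9926]
output = (-0.4)·(0.664) + (1.3)·(-0.9926) - 0.5 = -2.056

-2.056


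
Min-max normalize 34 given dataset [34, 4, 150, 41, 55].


min=4, max=150
(34-4)/(150-4) = 30/146 = 0.2055

0.2055


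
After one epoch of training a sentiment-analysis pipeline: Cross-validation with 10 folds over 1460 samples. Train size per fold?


Fold size = 1460/10 = 146
Training per fold = 1460 - 146 = 1314

1314


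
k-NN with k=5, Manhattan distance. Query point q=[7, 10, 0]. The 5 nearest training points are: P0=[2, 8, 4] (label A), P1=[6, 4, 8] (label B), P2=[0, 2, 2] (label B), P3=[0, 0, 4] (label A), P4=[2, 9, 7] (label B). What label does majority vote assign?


d(q,P0) = 11  (label A)
d(q,P1) = 15  (label B)
d(q,P2) = 17  (label B)
d(q,P3) = 21  (label A)
d(q,P4) = 13  (label B)
Votes: A=2, B=3
Majority → B

B


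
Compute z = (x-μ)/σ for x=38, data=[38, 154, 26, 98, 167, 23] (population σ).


μ = 84.3333, σ = 59.4213
z = (38 - 84.3333)/59.4213 = -0.7797

-0.7797


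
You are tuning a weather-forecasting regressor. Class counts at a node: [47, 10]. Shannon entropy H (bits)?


Probabilities: [47/57, 10/57] ≈ [0.8246, 0.1754]
H = -((47/57)·log₂(47/57) + (10/57)·log₂(10/57))
  = 0.67 bits

0.67 bits


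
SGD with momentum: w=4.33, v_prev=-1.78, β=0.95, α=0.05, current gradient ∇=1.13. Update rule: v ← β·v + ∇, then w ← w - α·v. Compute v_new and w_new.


v_new = 0.95·-1.78 + 1.13 = -1.691 + 1.13 = -0.561
w_new = 4.33 - 0.05·-0.561 = 4.33 + 0.02805 = 4.35805

v_new=-0.561, w_new=4.35805


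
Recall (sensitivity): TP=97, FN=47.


Recall = TP/(TP+FN)
= 97/(97+47)
= 97/144 = 67.36%

67.36%


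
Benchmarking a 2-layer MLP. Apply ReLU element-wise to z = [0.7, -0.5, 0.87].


ReLU(0.7) = max(0, 0.7) = 0.7
ReLU(-0.5) = max(0, -0.5) = 0.0
ReLU(0.87) = max(0, 0.87) = 0.87
result = [0.7, 0.0, 0.87]

[0.7, 0.0, 0.87]


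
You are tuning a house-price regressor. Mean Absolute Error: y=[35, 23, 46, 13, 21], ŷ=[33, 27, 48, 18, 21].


Absolute errors: |35-33|=2, |23-27|=4, |46-48|=2, |13-18|=5, |21-21|=0
Sum = 13
MAE = 13/5 = 13/5

13/5


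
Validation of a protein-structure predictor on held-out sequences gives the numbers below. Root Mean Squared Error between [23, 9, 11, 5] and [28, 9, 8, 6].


MSE = 35/4 = 8.75
RMSE = √(35/4) = 2.958

2.958


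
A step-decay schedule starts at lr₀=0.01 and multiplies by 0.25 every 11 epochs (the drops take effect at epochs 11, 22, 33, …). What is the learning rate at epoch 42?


n_drops = ⌊42/11⌋ = 3
lr = 0.01·0.25^3 = 0.01·0.015625 = 0.00015625

0.00015625


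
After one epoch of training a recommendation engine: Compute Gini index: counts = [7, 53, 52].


Probabilities: [7/112, 53/112, 52/112] ≈ [0.0625, 0.4732, 0.4643]
Σpᵢ² = (49 + 2809 + 2704)/112² = 5562/12544
Gini = 1 - Σpᵢ² = 1 - 5562/12544 = 0.5566

0.5566


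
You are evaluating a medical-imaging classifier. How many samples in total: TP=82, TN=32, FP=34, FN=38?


Total = TP + TN + FP + FN
= 82 + 32 + 34 + 38
= 186
(Predicted positive: 116, predicted negative: 70)

186


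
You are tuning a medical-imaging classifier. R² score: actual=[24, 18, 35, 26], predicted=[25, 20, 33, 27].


ȳ = 25.75
SS_res = Σ(y-ŷ)² = 10
SS_tot = Σ(y-ȳ)² = 148.75
R² = 1 - SS_res/SS_tot = 1 - 0.0672 = 0.9328

0.9328


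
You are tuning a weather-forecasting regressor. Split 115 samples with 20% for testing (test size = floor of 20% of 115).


Test = ⌊115·20/100⌋ = 23
Train = 115 - 23 = 92

Train: 92, Test: 23


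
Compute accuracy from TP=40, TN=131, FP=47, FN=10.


Accuracy = (TP+TN)/(TP+TN+FP+FN)
= (40+131)/(228)
= 171/228 = 75.0%

75.0%


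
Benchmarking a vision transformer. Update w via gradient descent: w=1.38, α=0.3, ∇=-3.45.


w_new = w - α·∇
= 1.38 - 0.3·-3.45
= 1.38 + 1.035
= 2.415

2.415


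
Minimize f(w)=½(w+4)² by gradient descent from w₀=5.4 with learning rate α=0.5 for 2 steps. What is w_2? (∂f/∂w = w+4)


step 1: grad = 5.4+4 = 9.4; w = 5.4 - 0.5·(9.4) = 0.7
step 2: grad = 0.7+4 = 4.7; w = 0.7 - 0.5·(4.7) = -1.65

-1.65


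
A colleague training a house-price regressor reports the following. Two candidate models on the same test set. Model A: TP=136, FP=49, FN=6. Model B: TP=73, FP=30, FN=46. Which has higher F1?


Model A: P=136/185=0.7351, R=136/142=0.9577, F1=2PR/(P+R)=2TP/(2TP+FP+FN)=272/327=0.8318
Model B: P=73/103=0.7087, R=73/119=0.6134, F1=2PR/(P+R)=2TP/(2TP+FP+FN)=146/222=0.6577
0.8318 > 0.6577 → Model A

Model A


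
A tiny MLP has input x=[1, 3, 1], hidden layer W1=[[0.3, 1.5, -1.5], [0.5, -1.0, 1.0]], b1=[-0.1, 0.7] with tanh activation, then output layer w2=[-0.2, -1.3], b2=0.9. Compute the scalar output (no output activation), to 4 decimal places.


z1[0] = (0.3)·(1) + (1.5)·(3) + (-1.5)·(1) - 0.1 = 3.2
z1[1] = (0.5)·(1) + (-1.0)·(3) + (1.0)·(1) + 0.7 = -0.8
h = tanh(z1) = [0.9967, -0.664]
output = (-0.2)·(0.9967) + (-1.3)·(-0.664) + 0.9 = 1.5639

1.5639


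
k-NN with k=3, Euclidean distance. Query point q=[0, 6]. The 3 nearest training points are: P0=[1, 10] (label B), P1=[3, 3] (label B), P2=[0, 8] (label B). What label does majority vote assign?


d(q,P0) = 4.1231  (label B)
d(q,P1) = 4.2426  (label B)
d(q,P2) = 2.0  (label B)
Votes: A=0, B=3
Majority → B

B


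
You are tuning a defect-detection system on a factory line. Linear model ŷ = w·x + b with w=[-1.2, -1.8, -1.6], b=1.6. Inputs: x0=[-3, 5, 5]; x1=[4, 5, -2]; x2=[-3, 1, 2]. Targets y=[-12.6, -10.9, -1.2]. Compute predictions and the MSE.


ŷ0 = (-1.2)·(-3) + (-1.8)·(5) + (-1.6)·(5) + 1.6 = -11.8
ŷ1 = (-1.2)·(4) + (-1.8)·(5) + (-1.6)·(-2) + 1.6 = -9.0
ŷ2 = (-1.2)·(-3) + (-1.8)·(1) + (-1.6)·(2) + 1.6 = 0.2
errors² = [0.64, 3.61, 1.96]
MSE = 6.2100/3 = 2.07

2.07


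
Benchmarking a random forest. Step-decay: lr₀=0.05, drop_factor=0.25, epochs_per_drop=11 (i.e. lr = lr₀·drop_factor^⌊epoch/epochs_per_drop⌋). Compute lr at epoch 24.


n_drops = ⌊24/11⌋ = 2
lr = 0.05·0.25^2 = 0.05·0.0625 = 0.003125

0.003125


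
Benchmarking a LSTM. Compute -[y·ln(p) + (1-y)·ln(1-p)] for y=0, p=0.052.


BCE = -[y·ln(p) + (1-y)·ln(1-p)]
= -0 - 1·ln(1-0.052)
= -ln(0.948) = 0.0534

0.0534


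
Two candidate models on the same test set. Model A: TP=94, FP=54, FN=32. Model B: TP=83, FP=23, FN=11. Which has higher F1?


Model A: P=94/148=0.6351, R=94/126=0.746, F1=2PR/(P+R)=2TP/(2TP+FP+FN)=188/274=0.6861
Model B: P=83/106=0.783, R=83/94=0.883, F1=2PR/(P+R)=2TP/(2TP+FP+FN)=166/200=0.83
0.6861 < 0.83 → Model B

Model B


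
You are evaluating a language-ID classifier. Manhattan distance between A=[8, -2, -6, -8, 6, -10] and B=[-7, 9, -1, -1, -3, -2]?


d = |8+ 7| + |-2-9| + |-6+ 1| + |-8+ 1| + |6+ 3| + |-10+ 2|
  = 15 + 11 + 5 + 7 + 9 + 8
  = 55

55


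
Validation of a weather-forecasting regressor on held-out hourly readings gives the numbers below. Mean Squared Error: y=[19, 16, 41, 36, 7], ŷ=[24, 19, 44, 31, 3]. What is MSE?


Squared errors: (19-24)²=25, (16-19)²=9, (41-44)²=9, (36-31)²=25, (7-3)²=16
Sum = 84
MSE = 84/5 = 84/5

84/5


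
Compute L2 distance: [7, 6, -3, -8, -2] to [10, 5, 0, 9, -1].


d = √((7-10)² + (6-5)² + (-3-0)² + (-8-9)² + (-2+ 1)²)
  = √(9 + 1 + 9 + 289 + 1)
  = √309 = 17.5784

17.5784


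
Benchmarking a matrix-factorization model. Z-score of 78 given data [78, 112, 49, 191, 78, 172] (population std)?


μ = 113.3333, σ = 51.8191
z = (78 - 113.3333)/51.8191 = -0.6819

-0.6819


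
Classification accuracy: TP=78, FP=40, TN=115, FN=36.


Accuracy = (TP+TN)/(TP+TN+FP+FN)
= (78+115)/(269)
= 193/269 = 71.75%

71.75%


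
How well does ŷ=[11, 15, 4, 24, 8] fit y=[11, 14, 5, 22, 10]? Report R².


ȳ = 12.4
SS_res = Σ(y-ŷ)² = 10
SS_tot = Σ(y-ȳ)² = 157.2
R² = 1 - SS_res/SS_tot = 1 - 0.0636 = 0.9364

0.9364


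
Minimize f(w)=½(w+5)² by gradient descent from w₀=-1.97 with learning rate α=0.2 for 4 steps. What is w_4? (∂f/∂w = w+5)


step 1: grad = -1.97+5 = 3.03; w = -1.97 - 0.2·(3.03) = -2.576
step 2: grad = -2.576+5 = 2.424; w = -2.576 - 0.2·(2.424) = -3.0608
step 3: grad = -3.0608+5 = 1.9392; w = -3.0608 - 0.2·(1.9392) = -3.44864
step 4: grad = -3.44864+5 = 1.55136; w = -3.44864 - 0.2·(1.55136) = -3.758912

-3.758912


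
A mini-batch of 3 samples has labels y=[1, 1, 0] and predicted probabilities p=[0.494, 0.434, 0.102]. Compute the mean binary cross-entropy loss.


L[0] = -ln(0.494) = 0.7052
L[1] = -ln(0.434) = 0.8347
L[2] = -ln(1-0.102) = -ln(0.898) = 0.1076
mean = (0.7052 + 0.8347 + 0.1076)/3 = 0.5492

0.5492


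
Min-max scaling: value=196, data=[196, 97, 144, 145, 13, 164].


min=13, max=196
(196-13)/(196-13) = 183/183 = 1.0

1.0


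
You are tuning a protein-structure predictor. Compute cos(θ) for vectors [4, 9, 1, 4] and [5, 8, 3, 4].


A·B = 4·5 + 9·8 + 1·3 + 4·4 = 111
‖A‖ = √114 = 10.6771, ‖B‖ = √114 = 10.6771
cos = 111/(√114·√114) = 111/√12996 = 0.9737

0.9737


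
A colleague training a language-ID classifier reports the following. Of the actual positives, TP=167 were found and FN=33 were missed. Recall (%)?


Recall = TP/(TP+FN)
= 167/(167+33)
= 167/200 = 83.5%

83.5%


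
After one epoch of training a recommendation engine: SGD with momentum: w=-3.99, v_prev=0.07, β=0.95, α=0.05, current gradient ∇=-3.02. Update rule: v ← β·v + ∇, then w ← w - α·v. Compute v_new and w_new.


v_new = 0.95·0.07 - 3.02 = 0.0665 - 3.02 = -2.9535
w_new = -3.99 - 0.05·-2.9535 = -3.99 + 0.147675 = -3.842325

v_new=-2.9535, w_new=-3.842325


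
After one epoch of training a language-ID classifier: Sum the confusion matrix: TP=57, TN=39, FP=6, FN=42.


Total = TP + TN + FP + FN
= 57 + 39 + 6 + 42
= 144
(Predicted positive: 63, predicted negative: 81)

144
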